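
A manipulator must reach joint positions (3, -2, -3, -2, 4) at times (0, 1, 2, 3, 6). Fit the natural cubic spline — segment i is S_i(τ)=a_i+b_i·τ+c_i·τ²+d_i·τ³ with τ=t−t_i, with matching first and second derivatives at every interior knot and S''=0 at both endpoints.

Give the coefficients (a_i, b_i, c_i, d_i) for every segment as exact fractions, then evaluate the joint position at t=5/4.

Δ: Δ0=-5, Δ1=-1, Δ2=1, Δ3=2
row 1: diag=4, rhs=24; c'=1/4, d'=6
row 2: denom=4−1·1/4=15/4; d'=(12−1·6)/(15/4)=8/5
row 3: denom=8−1·4/15=116/15; d'=(6−1·8/5)/(116/15)=33/58
back: M3=33/58
back: M2=8/5−4/15·33/58=42/29
back: M1=6−1/4·42/29=327/58
M: M0=0, M1=327/58, M2=42/29, M3=33/58, M4=0
seg 0: a=3, c=M0/2=0, d=(M1−M0)/(6·1)=109/116, b=Δ0−h0·(2M0+M1)/6=-689/116
seg 1: a=-2, c=M1/2=327/116, d=(M2−M1)/(6·1)=-81/116, b=Δ1−h1·(2M1+M2)/6=-181/58
seg 2: a=-3, c=M2/2=21/29, d=(M3−M2)/(6·1)=-17/116, b=Δ2−h2·(2M2+M3)/6=49/116
seg 3: a=-2, c=M3/2=33/116, d=(M4−M3)/(6·3)=-11/348, b=Δ3−h3·(2M3+M4)/6=83/58
t_q=5/4 → seg 1, τ=1/4; S=-2+-181/58·τ+327/116·τ²+-81/116·τ³=-19413/7424

  seg 0: a=3 b=-689/116 c=0 d=109/116
  seg 1: a=-2 b=-181/58 c=327/116 d=-81/116
  seg 2: a=-3 b=49/116 c=21/29 d=-17/116
  seg 3: a=-2 b=83/58 c=33/116 d=-11/348
S(5/4) = -19413/7424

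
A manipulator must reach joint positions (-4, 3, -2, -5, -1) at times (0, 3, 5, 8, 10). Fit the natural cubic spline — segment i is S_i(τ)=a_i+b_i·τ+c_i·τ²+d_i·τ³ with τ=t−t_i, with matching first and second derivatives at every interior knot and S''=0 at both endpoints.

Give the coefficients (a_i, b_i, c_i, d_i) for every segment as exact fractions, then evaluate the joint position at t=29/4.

  seg 0: a=-4 b=2257/580 c=0 d=-2711/15660
  seg 1: a=3 b=-227/290 c=-2711/1740 d=1217/3480
  seg 2: a=-2 b=-1226/435 c=47/87 d=86/3915
  seg 3: a=-5 b=442/435 c=107/145 d=-107/870
S(29/4) = -857/160

Δ: Δ0=7/3, Δ1=-5/2, Δ2=-1, Δ3=2
row 1: diag=10, rhs=-29; c'=1/5, d'=-29/10
row 2: denom=10−2·1/5=48/5; d'=(9−2·-29/10)/(48/5)=37/24
row 3: denom=10−3·5/16=145/16; d'=(18−3·37/24)/(145/16)=214/145
back: M3=214/145
back: M2=37/24−5/16·214/145=94/87
back: M1=-29/10−1/5·94/87=-2711/870
M: M0=0, M1=-2711/870, M2=94/87, M3=214/145, M4=0
seg 0: a=-4, c=M0/2=0, d=(M1−M0)/(6·3)=-2711/15660, b=Δ0−h0·(2M0+M1)/6=2257/580
seg 1: a=3, c=M1/2=-2711/1740, d=(M2−M1)/(6·2)=1217/3480, b=Δ1−h1·(2M1+M2)/6=-227/290
seg 2: a=-2, c=M2/2=47/87, d=(M3−M2)/(6·3)=86/3915, b=Δ2−h2·(2M2+M3)/6=-1226/435
seg 3: a=-5, c=M3/2=107/145, d=(M4−M3)/(6·2)=-107/870, b=Δ3−h3·(2M3+M4)/6=442/435
t_q=29/4 → seg 2, τ=9/4; S=-2+-1226/435·τ+47/87·τ²+86/3915·τ³=-857/160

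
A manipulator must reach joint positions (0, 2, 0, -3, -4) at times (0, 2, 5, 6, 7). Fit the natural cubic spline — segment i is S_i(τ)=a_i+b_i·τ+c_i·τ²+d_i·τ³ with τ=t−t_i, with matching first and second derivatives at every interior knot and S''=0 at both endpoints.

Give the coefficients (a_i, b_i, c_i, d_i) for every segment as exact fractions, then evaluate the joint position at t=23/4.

Δ: Δ0=1, Δ1=-2/3, Δ2=-3, Δ3=-1
row 1: diag=10, rhs=-10; c'=3/10, d'=-1
row 2: denom=8−3·3/10=71/10; d'=(-14−3·-1)/(71/10)=-110/71
row 3: denom=4−1·10/71=274/71; d'=(12−1·-110/71)/(274/71)=481/137
back: M3=481/137
back: M2=-110/71−10/71·481/137=-280/137
back: M1=-1−3/10·-280/137=-53/137
M: M0=0, M1=-53/137, M2=-280/137, M3=481/137, M4=0
seg 0: a=0, c=M0/2=0, d=(M1−M0)/(6·2)=-53/1644, b=Δ0−h0·(2M0+M1)/6=464/411
seg 1: a=2, c=M1/2=-53/274, d=(M2−M1)/(6·3)=-227/2466, b=Δ1−h1·(2M1+M2)/6=305/411
seg 2: a=0, c=M2/2=-140/137, d=(M3−M2)/(6·1)=761/822, b=Δ2−h2·(2M2+M3)/6=-2387/822
seg 3: a=-3, c=M3/2=481/274, d=(M4−M3)/(6·1)=-481/822, b=Δ3−h3·(2M3+M4)/6=-892/411
t_q=23/4 → seg 2, τ=3/4; S=0+-2387/822·τ+-140/137·τ²+761/822·τ³=-41423/17536

  seg 0: a=0 b=464/411 c=0 d=-53/1644
  seg 1: a=2 b=305/411 c=-53/274 d=-227/2466
  seg 2: a=0 b=-2387/822 c=-140/137 d=761/822
  seg 3: a=-3 b=-892/411 c=481/274 d=-481/822
S(23/4) = -41423/17536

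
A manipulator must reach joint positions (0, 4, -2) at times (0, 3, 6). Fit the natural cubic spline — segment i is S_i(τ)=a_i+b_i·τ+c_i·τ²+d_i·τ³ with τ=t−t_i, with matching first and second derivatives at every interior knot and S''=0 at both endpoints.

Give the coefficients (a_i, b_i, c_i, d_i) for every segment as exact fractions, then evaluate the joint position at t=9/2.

  seg 0: a=0 b=13/6 c=0 d=-5/54
  seg 1: a=4 b=-1/3 c=-5/6 d=5/54
S(9/2) = 31/16

Δ: Δ0=4/3, Δ1=-2
row 1: diag=12, rhs=-20; c'=1/4, d'=-5/3
back: M1=-5/3
M: M0=0, M1=-5/3, M2=0
seg 0: a=0, c=M0/2=0, d=(M1−M0)/(6·3)=-5/54, b=Δ0−h0·(2M0+M1)/6=13/6
seg 1: a=4, c=M1/2=-5/6, d=(M2−M1)/(6·3)=5/54, b=Δ1−h1·(2M1+M2)/6=-1/3
t_q=9/2 → seg 1, τ=3/2; S=4+-1/3·τ+-5/6·τ²+5/54·τ³=31/16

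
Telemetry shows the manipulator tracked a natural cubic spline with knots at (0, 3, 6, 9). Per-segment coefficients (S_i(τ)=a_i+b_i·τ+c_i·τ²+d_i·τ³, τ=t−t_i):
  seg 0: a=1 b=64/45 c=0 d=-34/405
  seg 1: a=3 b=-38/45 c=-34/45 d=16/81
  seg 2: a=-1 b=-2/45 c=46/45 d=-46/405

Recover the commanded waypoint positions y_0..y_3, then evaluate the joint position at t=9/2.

y_0=1 y_1=3 y_2=-1 y_3=5
S(9/2) = 7/10

y_0 = S_0(0) = a_0 = 1
y_1 = S_1(0) = a_1 = 3
y_2 = S_2(0) = a_2 = -1
y_3 = S_2(3) = 5
t_q=9/2 is in segment 1 (τ=3/2); S_1(τ)=7/10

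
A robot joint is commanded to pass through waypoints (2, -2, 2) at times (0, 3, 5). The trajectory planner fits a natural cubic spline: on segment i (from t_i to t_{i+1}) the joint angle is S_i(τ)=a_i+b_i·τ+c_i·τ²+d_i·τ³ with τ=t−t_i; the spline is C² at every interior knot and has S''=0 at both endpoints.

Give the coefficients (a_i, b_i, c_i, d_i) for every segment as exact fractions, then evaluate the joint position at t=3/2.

  seg 0: a=2 b=-7/3 c=0 d=1/9
  seg 1: a=-2 b=2/3 c=1 d=-1/6
S(3/2) = -9/8

Δ: Δ0=-4/3, Δ1=2
row 1: diag=10, rhs=20; c'=1/5, d'=2
back: M1=2
M: M0=0, M1=2, M2=0
seg 0: a=2, c=M0/2=0, d=(M1−M0)/(6·3)=1/9, b=Δ0−h0·(2M0+M1)/6=-7/3
seg 1: a=-2, c=M1/2=1, d=(M2−M1)/(6·2)=-1/6, b=Δ1−h1·(2M1+M2)/6=2/3
t_q=3/2 → seg 0, τ=3/2; S=2+-7/3·τ+0·τ²+1/9·τ³=-9/8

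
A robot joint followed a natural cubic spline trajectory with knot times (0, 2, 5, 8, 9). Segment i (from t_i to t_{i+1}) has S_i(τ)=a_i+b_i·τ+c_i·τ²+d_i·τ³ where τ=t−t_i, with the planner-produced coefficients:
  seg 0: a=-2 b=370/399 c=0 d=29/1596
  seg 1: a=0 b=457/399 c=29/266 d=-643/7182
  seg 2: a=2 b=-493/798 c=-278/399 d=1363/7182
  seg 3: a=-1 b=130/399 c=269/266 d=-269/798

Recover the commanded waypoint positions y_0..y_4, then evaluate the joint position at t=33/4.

y_0=-2 y_1=0 y_2=2 y_3=-1 y_4=0
S(33/4) = -2093/2432

y_0 = S_0(0) = a_0 = -2
y_1 = S_1(0) = a_1 = 0
y_2 = S_2(0) = a_2 = 2
y_3 = S_3(0) = a_3 = -1
y_4 = S_3(1) = 0
t_q=33/4 is in segment 3 (τ=1/4); S_3(τ)=-2093/2432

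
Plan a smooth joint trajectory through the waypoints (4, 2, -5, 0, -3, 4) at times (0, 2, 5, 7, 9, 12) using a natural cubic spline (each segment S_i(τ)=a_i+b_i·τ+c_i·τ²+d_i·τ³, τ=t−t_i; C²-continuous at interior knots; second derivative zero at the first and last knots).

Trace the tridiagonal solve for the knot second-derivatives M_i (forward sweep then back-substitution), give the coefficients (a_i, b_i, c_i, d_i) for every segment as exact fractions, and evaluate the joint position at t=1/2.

  seg 0: a=4 b=-455/1629 c=0 d=-587/3258
  seg 1: a=2 b=-3977/1629 c=-587/543 d=5459/14661
  seg 2: a=-5 b=1834/1629 c=3698/1629 d=-10315/13032
  seg 3: a=0 b=769/1086 c=-16153/6516 d=8959/13032
  seg 4: a=-3 b=-1561/1629 c=2681/1629 d=-2681/14661
S(1/2) = 33343/8688

Δ: Δ0=-1, Δ1=-7/3, Δ2=5/2, Δ3=-3/2, Δ4=7/3
row 1: diag=10, rhs=-8; c'=3/10, d'=-4/5
row 2: denom=10−3·3/10=91/10; d'=(29−3·-4/5)/(91/10)=314/91
row 3: denom=8−2·20/91=688/91; d'=(-24−2·314/91)/(688/91)=-703/172
row 4: denom=10−2·91/344=1629/172; d'=(23−2·-703/172)/(1629/172)=5362/1629
back: M4=5362/1629
back: M3=-703/172−91/344·5362/1629=-16153/3258
back: M2=314/91−20/91·-16153/3258=7396/1629
back: M1=-4/5−3/10·7396/1629=-1174/543
M: M0=0, M1=-1174/543, M2=7396/1629, M3=-16153/3258, M4=5362/1629, M5=0
seg 0: a=4, c=M0/2=0, d=(M1−M0)/(6·2)=-587/3258, b=Δ0−h0·(2M0+M1)/6=-455/1629
seg 1: a=2, c=M1/2=-587/543, d=(M2−M1)/(6·3)=5459/14661, b=Δ1−h1·(2M1+M2)/6=-3977/1629
seg 2: a=-5, c=M2/2=3698/1629, d=(M3−M2)/(6·2)=-10315/13032, b=Δ2−h2·(2M2+M3)/6=1834/1629
seg 3: a=0, c=M3/2=-16153/6516, d=(M4−M3)/(6·2)=8959/13032, b=Δ3−h3·(2M3+M4)/6=769/1086
seg 4: a=-3, c=M4/2=2681/1629, d=(M5−M4)/(6·3)=-2681/14661, b=Δ4−h4·(2M4+M5)/6=-1561/1629
t_q=1/2 → seg 0, τ=1/2; S=4+-455/1629·τ+0·τ²+-587/3258·τ³=33343/8688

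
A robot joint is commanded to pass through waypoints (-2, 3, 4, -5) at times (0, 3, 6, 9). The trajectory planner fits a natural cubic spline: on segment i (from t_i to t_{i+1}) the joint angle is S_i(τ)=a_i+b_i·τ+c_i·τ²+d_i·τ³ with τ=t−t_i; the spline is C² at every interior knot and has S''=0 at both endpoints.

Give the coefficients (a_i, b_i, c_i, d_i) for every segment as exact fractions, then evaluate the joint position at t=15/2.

  seg 0: a=-2 b=9/5 c=0 d=-2/135
  seg 1: a=3 b=7/5 c=-2/15 d=-2/27
  seg 2: a=4 b=-7/5 c=-4/5 d=4/45
S(15/2) = 2/5

Δ: Δ0=5/3, Δ1=1/3, Δ2=-3
row 1: diag=12, rhs=-8; c'=1/4, d'=-2/3
row 2: denom=12−3·1/4=45/4; d'=(-20−3·-2/3)/(45/4)=-8/5
back: M2=-8/5
back: M1=-2/3−1/4·-8/5=-4/15
M: M0=0, M1=-4/15, M2=-8/5, M3=0
seg 0: a=-2, c=M0/2=0, d=(M1−M0)/(6·3)=-2/135, b=Δ0−h0·(2M0+M1)/6=9/5
seg 1: a=3, c=M1/2=-2/15, d=(M2−M1)/(6·3)=-2/27, b=Δ1−h1·(2M1+M2)/6=7/5
seg 2: a=4, c=M2/2=-4/5, d=(M3−M2)/(6·3)=4/45, b=Δ2−h2·(2M2+M3)/6=-7/5
t_q=15/2 → seg 2, τ=3/2; S=4+-7/5·τ+-4/5·τ²+4/45·τ³=2/5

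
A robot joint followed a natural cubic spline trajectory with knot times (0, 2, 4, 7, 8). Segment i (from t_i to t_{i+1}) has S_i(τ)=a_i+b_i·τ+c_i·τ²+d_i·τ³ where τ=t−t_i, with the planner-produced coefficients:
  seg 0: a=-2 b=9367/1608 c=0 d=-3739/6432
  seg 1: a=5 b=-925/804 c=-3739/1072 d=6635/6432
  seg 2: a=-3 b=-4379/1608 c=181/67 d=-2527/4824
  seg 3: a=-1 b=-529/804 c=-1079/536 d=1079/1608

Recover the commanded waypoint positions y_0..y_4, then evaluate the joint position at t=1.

y_0=-2 y_1=5 y_2=-3 y_3=-1 y_4=-3
S(1) = 6955/2144

y_0 = S_0(0) = a_0 = -2
y_1 = S_1(0) = a_1 = 5
y_2 = S_2(0) = a_2 = -3
y_3 = S_3(0) = a_3 = -1
y_4 = S_3(1) = -3
t_q=1 is in segment 0 (τ=1); S_0(τ)=6955/2144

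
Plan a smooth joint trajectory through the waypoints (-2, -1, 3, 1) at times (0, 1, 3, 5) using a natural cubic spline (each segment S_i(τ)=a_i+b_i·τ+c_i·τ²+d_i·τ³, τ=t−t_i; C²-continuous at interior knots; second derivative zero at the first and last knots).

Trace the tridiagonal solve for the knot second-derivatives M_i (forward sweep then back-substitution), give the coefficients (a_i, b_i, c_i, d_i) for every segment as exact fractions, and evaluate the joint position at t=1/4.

  seg 0: a=-2 b=15/22 c=0 d=7/22
  seg 1: a=-1 b=18/11 c=21/22 d=-17/44
  seg 2: a=3 b=9/11 c=-15/11 d=5/22
S(1/4) = -2569/1408

Δ: Δ0=1, Δ1=2, Δ2=-1
row 1: diag=6, rhs=6; c'=1/3, d'=1
row 2: denom=8−2·1/3=22/3; d'=(-18−2·1)/(22/3)=-30/11
back: M2=-30/11
back: M1=1−1/3·-30/11=21/11
M: M0=0, M1=21/11, M2=-30/11, M3=0
seg 0: a=-2, c=M0/2=0, d=(M1−M0)/(6·1)=7/22, b=Δ0−h0·(2M0+M1)/6=15/22
seg 1: a=-1, c=M1/2=21/22, d=(M2−M1)/(6·2)=-17/44, b=Δ1−h1·(2M1+M2)/6=18/11
seg 2: a=3, c=M2/2=-15/11, d=(M3−M2)/(6·2)=5/22, b=Δ2−h2·(2M2+M3)/6=9/11
t_q=1/4 → seg 0, τ=1/4; S=-2+15/22·τ+0·τ²+7/22·τ³=-2569/1408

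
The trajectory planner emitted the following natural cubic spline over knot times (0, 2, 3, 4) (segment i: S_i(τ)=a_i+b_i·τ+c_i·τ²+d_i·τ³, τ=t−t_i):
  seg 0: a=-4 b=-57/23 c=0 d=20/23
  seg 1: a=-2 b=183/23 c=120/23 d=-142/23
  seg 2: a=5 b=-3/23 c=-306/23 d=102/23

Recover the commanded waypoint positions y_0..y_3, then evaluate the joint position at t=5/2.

y_0 = S_0(0) = a_0 = -4
y_1 = S_1(0) = a_1 = -2
y_2 = S_2(0) = a_2 = 5
y_3 = S_2(1) = -4
t_q=5/2 is in segment 1 (τ=1/2); S_1(τ)=231/92

y_0=-4 y_1=-2 y_2=5 y_3=-4
S(5/2) = 231/92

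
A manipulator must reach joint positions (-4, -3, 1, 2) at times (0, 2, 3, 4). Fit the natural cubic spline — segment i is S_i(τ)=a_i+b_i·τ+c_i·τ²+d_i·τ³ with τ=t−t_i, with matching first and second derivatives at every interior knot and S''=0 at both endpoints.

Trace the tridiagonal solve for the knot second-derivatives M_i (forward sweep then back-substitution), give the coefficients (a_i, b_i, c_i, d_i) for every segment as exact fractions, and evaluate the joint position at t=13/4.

Δ: Δ0=1/2, Δ1=4, Δ2=1
row 1: diag=6, rhs=21; c'=1/6, d'=7/2
row 2: denom=4−1·1/6=23/6; d'=(-18−1·7/2)/(23/6)=-129/23
back: M2=-129/23
back: M1=7/2−1/6·-129/23=102/23
M: M0=0, M1=102/23, M2=-129/23, M3=0
seg 0: a=-4, c=M0/2=0, d=(M1−M0)/(6·2)=17/46, b=Δ0−h0·(2M0+M1)/6=-45/46
seg 1: a=-3, c=M1/2=51/23, d=(M2−M1)/(6·1)=-77/46, b=Δ1−h1·(2M1+M2)/6=159/46
seg 2: a=1, c=M2/2=-129/46, d=(M3−M2)/(6·1)=43/46, b=Δ2−h2·(2M2+M3)/6=66/23
t_q=13/4 → seg 2, τ=1/4; S=1+66/23·τ+-129/46·τ²+43/46·τ³=4583/2944

  seg 0: a=-4 b=-45/46 c=0 d=17/46
  seg 1: a=-3 b=159/46 c=51/23 d=-77/46
  seg 2: a=1 b=66/23 c=-129/46 d=43/46
S(13/4) = 4583/2944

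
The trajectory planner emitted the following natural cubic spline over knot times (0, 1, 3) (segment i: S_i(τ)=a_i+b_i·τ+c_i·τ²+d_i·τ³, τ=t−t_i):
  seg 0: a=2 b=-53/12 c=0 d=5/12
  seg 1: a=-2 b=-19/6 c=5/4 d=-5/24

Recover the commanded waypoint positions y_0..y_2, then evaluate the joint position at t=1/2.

y_0 = S_0(0) = a_0 = 2
y_1 = S_1(0) = a_1 = -2
y_2 = S_1(2) = -5
t_q=1/2 is in segment 0 (τ=1/2); S_0(τ)=-5/32

y_0=2 y_1=-2 y_2=-5
S(1/2) = -5/32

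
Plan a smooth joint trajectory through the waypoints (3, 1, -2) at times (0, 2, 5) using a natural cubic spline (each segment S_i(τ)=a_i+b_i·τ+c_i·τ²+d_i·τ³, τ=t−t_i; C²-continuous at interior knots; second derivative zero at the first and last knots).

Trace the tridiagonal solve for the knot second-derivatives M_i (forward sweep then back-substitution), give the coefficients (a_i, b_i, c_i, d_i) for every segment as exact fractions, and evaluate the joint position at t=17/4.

Δ: Δ0=-1, Δ1=-1
row 1: diag=10, rhs=0; c'=3/10, d'=0
back: M1=0
M: M0=0, M1=0, M2=0
seg 0: a=3, c=M0/2=0, d=(M1−M0)/(6·2)=0, b=Δ0−h0·(2M0+M1)/6=-1
seg 1: a=1, c=M1/2=0, d=(M2−M1)/(6·3)=0, b=Δ1−h1·(2M1+M2)/6=-1
t_q=17/4 → seg 1, τ=9/4; S=1+-1·τ+0·τ²+0·τ³=-5/4

  seg 0: a=3 b=-1 c=0 d=0
  seg 1: a=1 b=-1 c=0 d=0
S(17/4) = -5/4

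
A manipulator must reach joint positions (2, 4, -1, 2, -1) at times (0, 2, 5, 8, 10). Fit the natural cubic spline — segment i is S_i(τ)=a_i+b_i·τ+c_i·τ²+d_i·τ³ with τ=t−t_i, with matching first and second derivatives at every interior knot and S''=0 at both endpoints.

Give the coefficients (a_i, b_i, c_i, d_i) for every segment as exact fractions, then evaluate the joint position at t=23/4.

  seg 0: a=2 b=1817/1020 c=0 d=-797/4080
  seg 1: a=4 b=-287/510 c=-797/680 d=4921/18360
  seg 2: a=-1 b=-43/120 c=253/204 d=-4819/18360
  seg 3: a=2 b=-1/255 c=-763/680 d=763/4080
S(23/4) = -5935/8704

Δ: Δ0=1, Δ1=-5/3, Δ2=1, Δ3=-3/2
row 1: diag=10, rhs=-16; c'=3/10, d'=-8/5
row 2: denom=12−3·3/10=111/10; d'=(16−3·-8/5)/(111/10)=208/111
row 3: denom=10−3·10/37=340/37; d'=(-15−3·208/111)/(340/37)=-763/340
back: M3=-763/340
back: M2=208/111−10/37·-763/340=253/102
back: M1=-8/5−3/10·253/102=-797/340
M: M0=0, M1=-797/340, M2=253/102, M3=-763/340, M4=0
seg 0: a=2, c=M0/2=0, d=(M1−M0)/(6·2)=-797/4080, b=Δ0−h0·(2M0+M1)/6=1817/1020
seg 1: a=4, c=M1/2=-797/680, d=(M2−M1)/(6·3)=4921/18360, b=Δ1−h1·(2M1+M2)/6=-287/510
seg 2: a=-1, c=M2/2=253/204, d=(M3−M2)/(6·3)=-4819/18360, b=Δ2−h2·(2M2+M3)/6=-43/120
seg 3: a=2, c=M3/2=-763/680, d=(M4−M3)/(6·2)=763/4080, b=Δ3−h3·(2M3+M4)/6=-1/255
t_q=23/4 → seg 2, τ=3/4; S=-1+-43/120·τ+253/204·τ²+-4819/18360·τ³=-5935/8704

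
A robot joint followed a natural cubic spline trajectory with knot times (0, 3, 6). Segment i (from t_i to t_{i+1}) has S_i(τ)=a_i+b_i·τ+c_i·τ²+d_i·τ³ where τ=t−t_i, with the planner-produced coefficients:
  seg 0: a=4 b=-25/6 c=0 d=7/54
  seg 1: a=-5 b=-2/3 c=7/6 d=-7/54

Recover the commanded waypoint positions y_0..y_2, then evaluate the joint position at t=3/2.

y_0 = S_0(0) = a_0 = 4
y_1 = S_1(0) = a_1 = -5
y_2 = S_1(3) = 0
t_q=3/2 is in segment 0 (τ=3/2); S_0(τ)=-29/16

y_0=4 y_1=-5 y_2=0
S(3/2) = -29/16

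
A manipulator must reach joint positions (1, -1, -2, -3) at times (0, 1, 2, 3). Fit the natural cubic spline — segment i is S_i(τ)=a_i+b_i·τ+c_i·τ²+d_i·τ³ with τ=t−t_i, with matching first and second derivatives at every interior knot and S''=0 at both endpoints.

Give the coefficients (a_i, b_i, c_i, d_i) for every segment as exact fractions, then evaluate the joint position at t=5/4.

  seg 0: a=1 b=-34/15 c=0 d=4/15
  seg 1: a=-1 b=-22/15 c=4/5 d=-1/3
  seg 2: a=-2 b=-13/15 c=-1/5 d=1/15
S(5/4) = -423/320

Δ: Δ0=-2, Δ1=-1, Δ2=-1
row 1: diag=4, rhs=6; c'=1/4, d'=3/2
row 2: denom=4−1·1/4=15/4; d'=(0−1·3/2)/(15/4)=-2/5
back: M2=-2/5
back: M1=3/2−1/4·-2/5=8/5
M: M0=0, M1=8/5, M2=-2/5, M3=0
seg 0: a=1, c=M0/2=0, d=(M1−M0)/(6·1)=4/15, b=Δ0−h0·(2M0+M1)/6=-34/15
seg 1: a=-1, c=M1/2=4/5, d=(M2−M1)/(6·1)=-1/3, b=Δ1−h1·(2M1+M2)/6=-22/15
seg 2: a=-2, c=M2/2=-1/5, d=(M3−M2)/(6·1)=1/15, b=Δ2−h2·(2M2+M3)/6=-13/15
t_q=5/4 → seg 1, τ=1/4; S=-1+-22/15·τ+4/5·τ²+-1/3·τ³=-423/320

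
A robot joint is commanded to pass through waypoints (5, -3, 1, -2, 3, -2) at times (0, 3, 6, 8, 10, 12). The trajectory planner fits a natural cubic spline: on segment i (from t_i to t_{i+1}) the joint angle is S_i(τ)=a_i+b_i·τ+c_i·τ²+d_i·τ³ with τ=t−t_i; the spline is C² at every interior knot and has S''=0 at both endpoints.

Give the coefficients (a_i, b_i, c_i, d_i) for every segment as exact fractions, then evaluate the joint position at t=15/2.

Δ: Δ0=-8/3, Δ1=4/3, Δ2=-3/2, Δ3=5/2, Δ4=-5/2
row 1: diag=12, rhs=24; c'=1/4, d'=2
row 2: denom=10−3·1/4=37/4; d'=(-17−3·2)/(37/4)=-92/37
row 3: denom=8−2·8/37=280/37; d'=(24−2·-92/37)/(280/37)=134/35
row 4: denom=8−2·37/140=523/70; d'=(-30−2·134/35)/(523/70)=-2636/523
back: M4=-2636/523
back: M3=134/35−37/140·-2636/523=2699/523
back: M2=-92/37−8/37·2699/523=-1884/523
back: M1=2−1/4·-1884/523=1517/523
M: M0=0, M1=1517/523, M2=-1884/523, M3=2699/523, M4=-2636/523, M5=0
seg 0: a=5, c=M0/2=0, d=(M1−M0)/(6·3)=1517/9414, b=Δ0−h0·(2M0+M1)/6=-12919/3138
seg 1: a=-3, c=M1/2=1517/1046, d=(M2−M1)/(6·3)=-3401/9414, b=Δ1−h1·(2M1+M2)/6=367/1569
seg 2: a=1, c=M2/2=-942/523, d=(M3−M2)/(6·2)=4583/6276, b=Δ2−h2·(2M2+M3)/6=-2569/3138
seg 3: a=-2, c=M3/2=2699/1046, d=(M4−M3)/(6·2)=-5335/6276, b=Δ3−h3·(2M3+M4)/6=2321/3138
seg 4: a=3, c=M4/2=-1318/523, d=(M5−M4)/(6·2)=659/1569, b=Δ4−h4·(2M4+M5)/6=2699/3138
t_q=15/2 → seg 2, τ=3/2; S=1+-2569/3138·τ+-942/523·τ²+4583/6276·τ³=-30393/16736

  seg 0: a=5 b=-12919/3138 c=0 d=1517/9414
  seg 1: a=-3 b=367/1569 c=1517/1046 d=-3401/9414
  seg 2: a=1 b=-2569/3138 c=-942/523 d=4583/6276
  seg 3: a=-2 b=2321/3138 c=2699/1046 d=-5335/6276
  seg 4: a=3 b=2699/3138 c=-1318/523 d=659/1569
S(15/2) = -30393/16736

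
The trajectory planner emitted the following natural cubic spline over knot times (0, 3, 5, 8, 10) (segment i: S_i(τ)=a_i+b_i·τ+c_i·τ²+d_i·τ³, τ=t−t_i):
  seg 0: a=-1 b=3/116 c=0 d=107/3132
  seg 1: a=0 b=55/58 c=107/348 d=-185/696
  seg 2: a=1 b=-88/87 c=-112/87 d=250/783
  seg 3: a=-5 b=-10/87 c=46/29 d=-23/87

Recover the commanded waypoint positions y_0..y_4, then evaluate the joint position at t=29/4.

y_0=-1 y_1=0 y_2=1 y_3=-5 y_4=-1
S(29/4) = -133/32

y_0 = S_0(0) = a_0 = -1
y_1 = S_1(0) = a_1 = 0
y_2 = S_2(0) = a_2 = 1
y_3 = S_3(0) = a_3 = -5
y_4 = S_3(2) = -1
t_q=29/4 is in segment 2 (τ=9/4); S_2(τ)=-133/32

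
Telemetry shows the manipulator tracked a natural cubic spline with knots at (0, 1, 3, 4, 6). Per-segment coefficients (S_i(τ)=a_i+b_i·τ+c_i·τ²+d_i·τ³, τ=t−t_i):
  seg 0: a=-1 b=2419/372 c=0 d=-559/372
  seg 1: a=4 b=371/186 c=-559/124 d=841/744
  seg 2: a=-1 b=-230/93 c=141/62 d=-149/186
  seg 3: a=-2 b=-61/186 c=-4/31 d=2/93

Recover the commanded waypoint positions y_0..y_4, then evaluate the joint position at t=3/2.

y_0 = S_0(0) = a_0 = -1
y_1 = S_1(0) = a_1 = 4
y_2 = S_2(0) = a_2 = -1
y_3 = S_3(0) = a_3 = -2
y_4 = S_3(2) = -3
t_q=3/2 is in segment 1 (τ=1/2); S_1(τ)=7959/1984

y_0=-1 y_1=4 y_2=-1 y_3=-2 y_4=-3
S(3/2) = 7959/1984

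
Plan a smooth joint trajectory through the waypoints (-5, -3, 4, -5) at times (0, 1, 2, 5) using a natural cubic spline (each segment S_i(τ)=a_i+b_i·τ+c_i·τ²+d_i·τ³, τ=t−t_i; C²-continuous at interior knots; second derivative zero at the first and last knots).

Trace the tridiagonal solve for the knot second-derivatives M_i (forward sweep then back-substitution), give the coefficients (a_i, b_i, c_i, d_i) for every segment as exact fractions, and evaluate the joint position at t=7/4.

Δ: Δ0=2, Δ1=7, Δ2=-3
row 1: diag=4, rhs=30; c'=1/4, d'=15/2
row 2: denom=8−1·1/4=31/4; d'=(-60−1·15/2)/(31/4)=-270/31
back: M2=-270/31
back: M1=15/2−1/4·-270/31=300/31
M: M0=0, M1=300/31, M2=-270/31, M3=0
seg 0: a=-5, c=M0/2=0, d=(M1−M0)/(6·1)=50/31, b=Δ0−h0·(2M0+M1)/6=12/31
seg 1: a=-3, c=M1/2=150/31, d=(M2−M1)/(6·1)=-95/31, b=Δ1−h1·(2M1+M2)/6=162/31
seg 2: a=4, c=M2/2=-135/31, d=(M3−M2)/(6·3)=15/31, b=Δ2−h2·(2M2+M3)/6=177/31
t_q=7/4 → seg 1, τ=3/4; S=-3+162/31·τ+150/31·τ²+-95/31·τ³=4659/1984

  seg 0: a=-5 b=12/31 c=0 d=50/31
  seg 1: a=-3 b=162/31 c=150/31 d=-95/31
  seg 2: a=4 b=177/31 c=-135/31 d=15/31
S(7/4) = 4659/1984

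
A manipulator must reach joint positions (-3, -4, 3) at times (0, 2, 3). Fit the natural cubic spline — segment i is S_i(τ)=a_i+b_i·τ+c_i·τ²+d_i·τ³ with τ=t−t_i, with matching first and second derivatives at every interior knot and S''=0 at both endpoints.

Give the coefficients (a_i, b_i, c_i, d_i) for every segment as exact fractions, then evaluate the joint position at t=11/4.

Δ: Δ0=-1/2, Δ1=7
row 1: diag=6, rhs=45; c'=1/6, d'=15/2
back: M1=15/2
M: M0=0, M1=15/2, M2=0
seg 0: a=-3, c=M0/2=0, d=(M1−M0)/(6·2)=5/8, b=Δ0−h0·(2M0+M1)/6=-3
seg 1: a=-4, c=M1/2=15/4, d=(M2−M1)/(6·1)=-5/4, b=Δ1−h1·(2M1+M2)/6=9/2
t_q=11/4 → seg 1, τ=3/4; S=-4+9/2·τ+15/4·τ²+-5/4·τ³=245/256

  seg 0: a=-3 b=-3 c=0 d=5/8
  seg 1: a=-4 b=9/2 c=15/4 d=-5/4
S(11/4) = 245/256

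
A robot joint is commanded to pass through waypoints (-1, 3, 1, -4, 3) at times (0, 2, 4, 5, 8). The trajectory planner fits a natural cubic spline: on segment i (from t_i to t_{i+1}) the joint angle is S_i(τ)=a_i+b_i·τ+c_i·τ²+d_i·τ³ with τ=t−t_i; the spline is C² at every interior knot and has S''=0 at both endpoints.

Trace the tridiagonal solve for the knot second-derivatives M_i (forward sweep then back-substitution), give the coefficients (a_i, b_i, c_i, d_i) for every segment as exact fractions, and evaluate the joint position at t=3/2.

  seg 0: a=-1 b=1219/516 c=0 d=-187/2064
  seg 1: a=3 b=329/258 c=-187/344 d=-613/2064
  seg 2: a=1 b=-2303/516 c=-100/43 d=923/516
  seg 3: a=-4 b=-967/258 c=523/172 d=-523/1548
S(3/2) = 12317/5504

Δ: Δ0=2, Δ1=-1, Δ2=-5, Δ3=7/3
row 1: diag=8, rhs=-18; c'=1/4, d'=-9/4
row 2: denom=6−2·1/4=11/2; d'=(-24−2·-9/4)/(11/2)=-39/11
row 3: denom=8−1·2/11=86/11; d'=(44−1·-39/11)/(86/11)=523/86
back: M3=523/86
back: M2=-39/11−2/11·523/86=-200/43
back: M1=-9/4−1/4·-200/43=-187/172
M: M0=0, M1=-187/172, M2=-200/43, M3=523/86, M4=0
seg 0: a=-1, c=M0/2=0, d=(M1−M0)/(6·2)=-187/2064, b=Δ0−h0·(2M0+M1)/6=1219/516
seg 1: a=3, c=M1/2=-187/344, d=(M2−M1)/(6·2)=-613/2064, b=Δ1−h1·(2M1+M2)/6=329/258
seg 2: a=1, c=M2/2=-100/43, d=(M3−M2)/(6·1)=923/516, b=Δ2−h2·(2M2+M3)/6=-2303/516
seg 3: a=-4, c=M3/2=523/172, d=(M4−M3)/(6·3)=-523/1548, b=Δ3−h3·(2M3+M4)/6=-967/258
t_q=3/2 → seg 0, τ=3/2; S=-1+1219/516·τ+0·τ²+-187/2064·τ³=12317/5504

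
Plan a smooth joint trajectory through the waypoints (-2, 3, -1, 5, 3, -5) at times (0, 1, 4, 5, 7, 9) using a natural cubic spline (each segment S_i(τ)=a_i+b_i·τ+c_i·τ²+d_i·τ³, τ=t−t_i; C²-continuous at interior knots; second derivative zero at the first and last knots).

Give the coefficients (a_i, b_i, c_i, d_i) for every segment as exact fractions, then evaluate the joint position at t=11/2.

Δ: Δ0=5, Δ1=-4/3, Δ2=6, Δ3=-1, Δ4=-4
row 1: diag=8, rhs=-38; c'=3/8, d'=-19/4
row 2: denom=8−3·3/8=55/8; d'=(44−3·-19/4)/(55/8)=466/55
row 3: denom=6−1·8/55=322/55; d'=(-42−1·466/55)/(322/55)=-1388/161
row 4: denom=8−2·55/161=1178/161; d'=(-18−2·-1388/161)/(1178/161)=-61/589
back: M4=-61/589
back: M3=-1388/161−55/161·-61/589=-5057/589
back: M2=466/55−8/55·-5057/589=5726/589
back: M1=-19/4−3/8·5726/589=-4945/589
M: M0=0, M1=-4945/589, M2=5726/589, M3=-5057/589, M4=-61/589, M5=0
seg 0: a=-2, c=M0/2=0, d=(M1−M0)/(6·1)=-4945/3534, b=Δ0−h0·(2M0+M1)/6=22615/3534
seg 1: a=3, c=M1/2=-4945/1178, d=(M2−M1)/(6·3)=3557/3534, b=Δ1−h1·(2M1+M2)/6=3890/1767
seg 2: a=-1, c=M2/2=2863/589, d=(M3−M2)/(6·1)=-10783/3534, b=Δ2−h2·(2M2+M3)/6=14809/3534
seg 3: a=5, c=M3/2=-5057/1178, d=(M4−M3)/(6·2)=1249/1767, b=Δ3−h3·(2M3+M4)/6=8408/1767
seg 4: a=3, c=M4/2=-61/1178, d=(M5−M4)/(6·2)=61/7068, b=Δ4−h4·(2M4+M5)/6=-6946/1767
t_q=11/2 → seg 3, τ=1/2; S=5+8408/1767·τ+-5057/1178·τ²+1249/1767·τ³=15065/2356

  seg 0: a=-2 b=22615/3534 c=0 d=-4945/3534
  seg 1: a=3 b=3890/1767 c=-4945/1178 d=3557/3534
  seg 2: a=-1 b=14809/3534 c=2863/589 d=-10783/3534
  seg 3: a=5 b=8408/1767 c=-5057/1178 d=1249/1767
  seg 4: a=3 b=-6946/1767 c=-61/1178 d=61/7068
S(11/2) = 15065/2356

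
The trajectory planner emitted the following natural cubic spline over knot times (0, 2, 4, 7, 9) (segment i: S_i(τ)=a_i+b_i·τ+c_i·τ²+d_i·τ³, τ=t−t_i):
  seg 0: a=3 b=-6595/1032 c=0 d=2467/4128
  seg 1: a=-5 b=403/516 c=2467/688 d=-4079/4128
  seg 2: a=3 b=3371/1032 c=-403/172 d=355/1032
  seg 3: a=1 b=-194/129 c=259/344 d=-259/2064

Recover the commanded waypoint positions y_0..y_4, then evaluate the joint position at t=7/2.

y_0=3 y_1=-5 y_2=3 y_3=1 y_4=0
S(7/2) = 9957/11008

y_0 = S_0(0) = a_0 = 3
y_1 = S_1(0) = a_1 = -5
y_2 = S_2(0) = a_2 = 3
y_3 = S_3(0) = a_3 = 1
y_4 = S_3(2) = 0
t_q=7/2 is in segment 1 (τ=3/2); S_1(τ)=9957/11008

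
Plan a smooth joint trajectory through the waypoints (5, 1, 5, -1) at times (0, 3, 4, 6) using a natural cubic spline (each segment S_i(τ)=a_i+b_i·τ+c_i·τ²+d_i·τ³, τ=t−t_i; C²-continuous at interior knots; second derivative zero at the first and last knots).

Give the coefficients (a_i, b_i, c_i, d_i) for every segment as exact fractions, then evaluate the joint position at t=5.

Δ: Δ0=-4/3, Δ1=4, Δ2=-3
row 1: diag=8, rhs=32; c'=1/8, d'=4
row 2: denom=6−1·1/8=47/8; d'=(-42−1·4)/(47/8)=-368/47
back: M2=-368/47
back: M1=4−1/8·-368/47=234/47
M: M0=0, M1=234/47, M2=-368/47, M3=0
seg 0: a=5, c=M0/2=0, d=(M1−M0)/(6·3)=13/47, b=Δ0−h0·(2M0+M1)/6=-539/141
seg 1: a=1, c=M1/2=117/47, d=(M2−M1)/(6·1)=-301/141, b=Δ1−h1·(2M1+M2)/6=514/141
seg 2: a=5, c=M2/2=-184/47, d=(M3−M2)/(6·2)=92/141, b=Δ2−h2·(2M2+M3)/6=313/141
t_q=5 → seg 2, τ=1; S=5+313/141·τ+-184/47·τ²+92/141·τ³=186/47

  seg 0: a=5 b=-539/141 c=0 d=13/47
  seg 1: a=1 b=514/141 c=117/47 d=-301/141
  seg 2: a=5 b=313/141 c=-184/47 d=92/141
S(5) = 186/47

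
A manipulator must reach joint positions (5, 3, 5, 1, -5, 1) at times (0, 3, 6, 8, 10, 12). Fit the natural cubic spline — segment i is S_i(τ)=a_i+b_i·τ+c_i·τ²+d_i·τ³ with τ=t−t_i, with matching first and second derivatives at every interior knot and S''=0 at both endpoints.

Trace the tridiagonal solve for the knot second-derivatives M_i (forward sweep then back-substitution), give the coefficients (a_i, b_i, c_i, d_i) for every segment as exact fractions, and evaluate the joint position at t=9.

Δ: Δ0=-2/3, Δ1=2/3, Δ2=-2, Δ3=-3, Δ4=3
row 1: diag=12, rhs=8; c'=1/4, d'=2/3
row 2: denom=10−3·1/4=37/4; d'=(-16−3·2/3)/(37/4)=-72/37
row 3: denom=8−2·8/37=280/37; d'=(-6−2·-72/37)/(280/37)=-39/140
row 4: denom=8−2·37/140=523/70; d'=(36−2·-39/140)/(523/70)=2559/523
back: M4=2559/523
back: M3=-39/140−37/140·2559/523=-822/523
back: M2=-72/37−8/37·-822/523=-840/523
back: M1=2/3−1/4·-840/523=1676/1569
M: M0=0, M1=1676/1569, M2=-840/523, M3=-822/523, M4=2559/523, M5=0
seg 0: a=5, c=M0/2=0, d=(M1−M0)/(6·3)=838/14121, b=Δ0−h0·(2M0+M1)/6=-628/523
seg 1: a=3, c=M1/2=838/1569, d=(M2−M1)/(6·3)=-2098/14121, b=Δ1−h1·(2M1+M2)/6=210/523
seg 2: a=5, c=M2/2=-420/523, d=(M3−M2)/(6·2)=3/1046, b=Δ2−h2·(2M2+M3)/6=-212/523
seg 3: a=1, c=M3/2=-411/523, d=(M4−M3)/(6·2)=1127/2092, b=Δ3−h3·(2M3+M4)/6=-1874/523
seg 4: a=-5, c=M4/2=2559/1046, d=(M5−M4)/(6·2)=-853/2092, b=Δ4−h4·(2M4+M5)/6=-137/523
t_q=9 → seg 3, τ=1; S=1+-1874/523·τ+-411/523·τ²+1127/2092·τ³=-5921/2092

  seg 0: a=5 b=-628/523 c=0 d=838/14121
  seg 1: a=3 b=210/523 c=838/1569 d=-2098/14121
  seg 2: a=5 b=-212/523 c=-420/523 d=3/1046
  seg 3: a=1 b=-1874/523 c=-411/523 d=1127/2092
  seg 4: a=-5 b=-137/523 c=2559/1046 d=-853/2092
S(9) = -5921/2092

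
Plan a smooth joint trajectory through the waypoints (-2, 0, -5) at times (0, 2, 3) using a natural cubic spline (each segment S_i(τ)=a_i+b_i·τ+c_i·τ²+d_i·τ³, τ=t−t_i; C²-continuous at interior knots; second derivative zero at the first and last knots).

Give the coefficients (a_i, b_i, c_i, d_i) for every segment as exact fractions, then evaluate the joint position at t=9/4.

Δ: Δ0=1, Δ1=-5
row 1: diag=6, rhs=-36; c'=1/6, d'=-6
back: M1=-6
M: M0=0, M1=-6, M2=0
seg 0: a=-2, c=M0/2=0, d=(M1−M0)/(6·2)=-1/2, b=Δ0−h0·(2M0+M1)/6=3
seg 1: a=0, c=M1/2=-3, d=(M2−M1)/(6·1)=1, b=Δ1−h1·(2M1+M2)/6=-3
t_q=9/4 → seg 1, τ=1/4; S=0+-3·τ+-3·τ²+1·τ³=-59/64

  seg 0: a=-2 b=3 c=0 d=-1/2
  seg 1: a=0 b=-3 c=-3 d=1
S(9/4) = -59/64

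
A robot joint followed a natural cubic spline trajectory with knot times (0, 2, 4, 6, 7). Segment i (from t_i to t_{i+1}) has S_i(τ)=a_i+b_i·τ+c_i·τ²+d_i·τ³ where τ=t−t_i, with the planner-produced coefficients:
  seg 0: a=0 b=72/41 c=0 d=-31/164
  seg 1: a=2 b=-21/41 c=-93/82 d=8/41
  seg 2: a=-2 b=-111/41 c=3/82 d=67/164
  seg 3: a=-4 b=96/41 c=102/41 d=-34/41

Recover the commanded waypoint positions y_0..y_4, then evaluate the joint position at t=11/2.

y_0=0 y_1=2 y_2=-2 y_3=-4 y_4=0
S(11/2) = -6035/1312

y_0 = S_0(0) = a_0 = 0
y_1 = S_1(0) = a_1 = 2
y_2 = S_2(0) = a_2 = -2
y_3 = S_3(0) = a_3 = -4
y_4 = S_3(1) = 0
t_q=11/2 is in segment 2 (τ=3/2); S_2(τ)=-6035/1312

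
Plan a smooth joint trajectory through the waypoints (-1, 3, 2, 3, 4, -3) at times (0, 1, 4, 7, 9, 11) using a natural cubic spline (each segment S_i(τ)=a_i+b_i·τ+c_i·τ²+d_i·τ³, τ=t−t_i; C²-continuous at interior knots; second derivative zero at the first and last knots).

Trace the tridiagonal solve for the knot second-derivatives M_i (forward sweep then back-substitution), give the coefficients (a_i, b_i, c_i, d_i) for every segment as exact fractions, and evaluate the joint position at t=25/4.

Δ: Δ0=4, Δ1=-1/3, Δ2=1/3, Δ3=1/2, Δ4=-7/2
row 1: diag=8, rhs=-26; c'=3/8, d'=-13/4
row 2: denom=12−3·3/8=87/8; d'=(4−3·-13/4)/(87/8)=110/87
row 3: denom=10−3·8/29=266/29; d'=(1−3·110/87)/(266/29)=-81/266
row 4: denom=8−2·29/133=1006/133; d'=(-24−2·-81/266)/(1006/133)=-3111/1006
back: M4=-3111/1006
back: M3=-81/266−29/133·-3111/1006=186/503
back: M2=110/87−8/29·186/503=1754/1509
back: M1=-13/4−3/8·1754/1509=-1854/503
M: M0=0, M1=-1854/503, M2=1754/1509, M3=186/503, M4=-3111/1006, M5=0
seg 0: a=-1, c=M0/2=0, d=(M1−M0)/(6·1)=-309/503, b=Δ0−h0·(2M0+M1)/6=2321/503
seg 1: a=3, c=M1/2=-927/503, d=(M2−M1)/(6·3)=3658/13581, b=Δ1−h1·(2M1+M2)/6=1394/503
seg 2: a=2, c=M2/2=877/1509, d=(M3−M2)/(6·3)=-598/13581, b=Δ2−h2·(2M2+M3)/6=-510/503
seg 3: a=3, c=M3/2=93/503, d=(M4−M3)/(6·2)=-1161/4024, b=Δ3−h3·(2M3+M4)/6=646/503
seg 4: a=4, c=M4/2=-3111/2012, d=(M5−M4)/(6·2)=1037/4024, b=Δ4−h4·(2M4+M5)/6=-1447/1006
t_q=25/4 → seg 2, τ=9/4; S=2+-510/503·τ+877/1509·τ²+-598/13581·τ³=34757/16096

  seg 0: a=-1 b=2321/503 c=0 d=-309/503
  seg 1: a=3 b=1394/503 c=-927/503 d=3658/13581
  seg 2: a=2 b=-510/503 c=877/1509 d=-598/13581
  seg 3: a=3 b=646/503 c=93/503 d=-1161/4024
  seg 4: a=4 b=-1447/1006 c=-3111/2012 d=1037/4024
S(25/4) = 34757/16096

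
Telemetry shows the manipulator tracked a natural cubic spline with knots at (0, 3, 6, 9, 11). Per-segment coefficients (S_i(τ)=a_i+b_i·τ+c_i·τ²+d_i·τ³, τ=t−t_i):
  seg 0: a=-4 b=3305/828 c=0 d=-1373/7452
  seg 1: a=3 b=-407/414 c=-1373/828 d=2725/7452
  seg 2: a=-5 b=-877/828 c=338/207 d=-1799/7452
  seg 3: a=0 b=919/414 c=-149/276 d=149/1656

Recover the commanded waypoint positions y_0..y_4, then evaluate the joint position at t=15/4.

y_0 = S_0(0) = a_0 = -4
y_1 = S_1(0) = a_1 = 3
y_2 = S_2(0) = a_2 = -5
y_3 = S_3(0) = a_3 = 0
y_4 = S_3(2) = 3
t_q=15/4 is in segment 1 (τ=3/4); S_1(τ)=8739/5888

y_0=-4 y_1=3 y_2=-5 y_3=0 y_4=3
S(15/4) = 8739/5888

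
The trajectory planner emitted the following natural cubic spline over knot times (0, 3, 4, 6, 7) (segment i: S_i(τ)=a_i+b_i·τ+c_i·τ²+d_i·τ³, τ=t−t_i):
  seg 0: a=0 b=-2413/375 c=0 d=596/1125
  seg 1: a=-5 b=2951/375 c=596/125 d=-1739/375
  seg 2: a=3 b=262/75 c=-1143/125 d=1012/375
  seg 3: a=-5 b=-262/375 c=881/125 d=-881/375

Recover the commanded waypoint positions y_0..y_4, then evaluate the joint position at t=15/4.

y_0=0 y_1=-5 y_2=3 y_3=-5 y_4=-1
S(15/4) = 13021/8000

y_0 = S_0(0) = a_0 = 0
y_1 = S_1(0) = a_1 = -5
y_2 = S_2(0) = a_2 = 3
y_3 = S_3(0) = a_3 = -5
y_4 = S_3(1) = -1
t_q=15/4 is in segment 1 (τ=3/4); S_1(τ)=13021/8000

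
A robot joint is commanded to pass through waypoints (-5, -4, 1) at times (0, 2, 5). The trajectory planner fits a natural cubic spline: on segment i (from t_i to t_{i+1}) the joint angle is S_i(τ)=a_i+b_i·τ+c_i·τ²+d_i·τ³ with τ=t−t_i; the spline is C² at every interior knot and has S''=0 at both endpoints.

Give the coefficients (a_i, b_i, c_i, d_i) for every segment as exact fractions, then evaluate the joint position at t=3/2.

Δ: Δ0=1/2, Δ1=5/3
row 1: diag=10, rhs=7; c'=3/10, d'=7/10
back: M1=7/10
M: M0=0, M1=7/10, M2=0
seg 0: a=-5, c=M0/2=0, d=(M1−M0)/(6·2)=7/120, b=Δ0−h0·(2M0+M1)/6=4/15
seg 1: a=-4, c=M1/2=7/20, d=(M2−M1)/(6·3)=-7/180, b=Δ1−h1·(2M1+M2)/6=29/30
t_q=3/2 → seg 0, τ=3/2; S=-5+4/15·τ+0·τ²+7/120·τ³=-1409/320

  seg 0: a=-5 b=4/15 c=0 d=7/120
  seg 1: a=-4 b=29/30 c=7/20 d=-7/180
S(3/2) = -1409/320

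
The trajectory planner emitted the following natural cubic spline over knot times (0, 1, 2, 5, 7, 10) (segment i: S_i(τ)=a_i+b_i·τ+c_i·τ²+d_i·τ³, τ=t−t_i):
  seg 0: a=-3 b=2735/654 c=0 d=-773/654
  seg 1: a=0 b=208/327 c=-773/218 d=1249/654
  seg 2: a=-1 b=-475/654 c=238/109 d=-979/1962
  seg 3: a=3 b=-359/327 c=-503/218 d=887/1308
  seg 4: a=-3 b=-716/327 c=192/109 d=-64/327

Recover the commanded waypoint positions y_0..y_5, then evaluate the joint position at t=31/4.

y_0=-3 y_1=0 y_2=-1 y_3=3 y_4=-3 y_5=1
S(31/4) = -407/109

y_0 = S_0(0) = a_0 = -3
y_1 = S_1(0) = a_1 = 0
y_2 = S_2(0) = a_2 = -1
y_3 = S_3(0) = a_3 = 3
y_4 = S_4(0) = a_4 = -3
y_5 = S_4(3) = 1
t_q=31/4 is in segment 4 (τ=3/4); S_4(τ)=-407/109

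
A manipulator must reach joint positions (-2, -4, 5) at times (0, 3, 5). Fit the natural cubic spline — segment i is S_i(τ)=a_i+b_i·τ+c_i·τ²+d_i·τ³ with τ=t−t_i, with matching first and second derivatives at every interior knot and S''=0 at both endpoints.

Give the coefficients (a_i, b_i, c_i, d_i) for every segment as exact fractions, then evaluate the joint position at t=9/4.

  seg 0: a=-2 b=-133/60 c=0 d=31/180
  seg 1: a=-4 b=73/30 c=31/20 d=-31/120
S(9/4) = -6433/1280

Δ: Δ0=-2/3, Δ1=9/2
row 1: diag=10, rhs=31; c'=1/5, d'=31/10
back: M1=31/10
M: M0=0, M1=31/10, M2=0
seg 0: a=-2, c=M0/2=0, d=(M1−M0)/(6·3)=31/180, b=Δ0−h0·(2M0+M1)/6=-133/60
seg 1: a=-4, c=M1/2=31/20, d=(M2−M1)/(6·2)=-31/120, b=Δ1−h1·(2M1+M2)/6=73/30
t_q=9/4 → seg 0, τ=9/4; S=-2+-133/60·τ+0·τ²+31/180·τ³=-6433/1280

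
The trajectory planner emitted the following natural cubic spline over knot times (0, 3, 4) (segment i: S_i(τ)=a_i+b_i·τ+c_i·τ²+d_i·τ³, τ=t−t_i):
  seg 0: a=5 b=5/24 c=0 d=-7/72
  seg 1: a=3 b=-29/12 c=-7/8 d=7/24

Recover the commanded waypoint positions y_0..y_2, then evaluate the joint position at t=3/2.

y_0 = S_0(0) = a_0 = 5
y_1 = S_1(0) = a_1 = 3
y_2 = S_1(1) = 0
t_q=3/2 is in segment 0 (τ=3/2); S_0(τ)=319/64

y_0=5 y_1=3 y_2=0
S(3/2) = 319/64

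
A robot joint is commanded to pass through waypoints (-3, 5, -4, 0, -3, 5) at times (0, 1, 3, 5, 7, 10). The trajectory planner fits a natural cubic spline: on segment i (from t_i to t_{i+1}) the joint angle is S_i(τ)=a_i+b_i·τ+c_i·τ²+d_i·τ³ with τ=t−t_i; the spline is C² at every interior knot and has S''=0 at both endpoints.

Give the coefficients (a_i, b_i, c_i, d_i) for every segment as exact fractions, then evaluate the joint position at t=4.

Δ: Δ0=8, Δ1=-9/2, Δ2=2, Δ3=-3/2, Δ4=8/3
row 1: diag=6, rhs=-75; c'=1/3, d'=-25/2
row 2: denom=8−2·1/3=22/3; d'=(39−2·-25/2)/(22/3)=96/11
row 3: denom=8−2·3/11=82/11; d'=(-21−2·96/11)/(82/11)=-423/82
row 4: denom=10−2·11/41=388/41; d'=(25−2·-423/82)/(388/41)=362/97
back: M4=362/97
back: M3=-423/82−11/41·362/97=-1195/194
back: M2=96/11−3/11·-1195/194=2019/194
back: M1=-25/2−1/3·2019/194=-1549/97
M: M0=0, M1=-1549/97, M2=2019/194, M3=-1195/194, M4=362/97, M5=0
seg 0: a=-3, c=M0/2=0, d=(M1−M0)/(6·1)=-1549/582, b=Δ0−h0·(2M0+M1)/6=6205/582
seg 1: a=5, c=M1/2=-1549/194, d=(M2−M1)/(6·2)=5117/2328, b=Δ1−h1·(2M1+M2)/6=779/291
seg 2: a=-4, c=M2/2=2019/388, d=(M3−M2)/(6·2)=-1607/1164, b=Δ2−h2·(2M2+M3)/6=-1679/582
seg 3: a=0, c=M3/2=-1195/388, d=(M4−M3)/(6·2)=1919/2328, b=Δ3−h3·(2M3+M4)/6=793/582
seg 4: a=-3, c=M4/2=181/97, d=(M5−M4)/(6·3)=-181/873, b=Δ4−h4·(2M4+M5)/6=-310/291
t_q=4 → seg 2, τ=1; S=-4+-1679/582·τ+2019/388·τ²+-1607/1164·τ³=-297/97

  seg 0: a=-3 b=6205/582 c=0 d=-1549/582
  seg 1: a=5 b=779/291 c=-1549/194 d=5117/2328
  seg 2: a=-4 b=-1679/582 c=2019/388 d=-1607/1164
  seg 3: a=0 b=793/582 c=-1195/388 d=1919/2328
  seg 4: a=-3 b=-310/291 c=181/97 d=-181/873
S(4) = -297/97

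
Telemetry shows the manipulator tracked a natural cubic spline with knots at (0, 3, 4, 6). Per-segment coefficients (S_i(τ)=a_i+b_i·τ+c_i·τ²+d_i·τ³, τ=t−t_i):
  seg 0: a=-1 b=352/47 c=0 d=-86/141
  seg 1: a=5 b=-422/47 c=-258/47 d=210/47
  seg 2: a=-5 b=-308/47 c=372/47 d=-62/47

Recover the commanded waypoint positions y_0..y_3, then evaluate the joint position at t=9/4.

y_0=-1 y_1=5 y_2=-5 y_3=3
S(9/4) = 13391/1504

y_0 = S_0(0) = a_0 = -1
y_1 = S_1(0) = a_1 = 5
y_2 = S_2(0) = a_2 = -5
y_3 = S_2(2) = 3
t_q=9/4 is in segment 0 (τ=9/4); S_0(τ)=13391/1504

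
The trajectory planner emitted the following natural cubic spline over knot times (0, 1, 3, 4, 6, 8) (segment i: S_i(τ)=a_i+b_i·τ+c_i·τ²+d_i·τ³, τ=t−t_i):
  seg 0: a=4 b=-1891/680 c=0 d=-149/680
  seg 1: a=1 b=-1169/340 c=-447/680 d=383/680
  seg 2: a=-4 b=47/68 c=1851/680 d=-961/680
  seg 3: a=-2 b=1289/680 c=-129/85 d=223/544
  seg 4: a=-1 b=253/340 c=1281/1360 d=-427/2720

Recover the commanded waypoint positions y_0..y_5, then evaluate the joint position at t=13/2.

y_0 = S_0(0) = a_0 = 4
y_1 = S_1(0) = a_1 = 1
y_2 = S_2(0) = a_2 = -4
y_3 = S_3(0) = a_3 = -2
y_4 = S_4(0) = a_4 = -1
y_5 = S_4(2) = 3
t_q=13/2 is in segment 4 (τ=1/2); S_4(τ)=-8967/21760

y_0=4 y_1=1 y_2=-4 y_3=-2 y_4=-1 y_5=3
S(13/2) = -8967/21760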